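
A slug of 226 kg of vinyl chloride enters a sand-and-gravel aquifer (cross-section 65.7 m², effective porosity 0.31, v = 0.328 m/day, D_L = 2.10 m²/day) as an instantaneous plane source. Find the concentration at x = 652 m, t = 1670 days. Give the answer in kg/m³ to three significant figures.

For an instantaneous plane source, C(x,t) = M/(n_e·A·√(4πDt)) · exp(−(x−vt)²/(4Dt)), with n_e·A the pore (flow) area.
Plume center vt = 0.328 × 1670 = 547.76 m, so the well at 652 m is 104.24 m downgradient of the peak.
√(4πDt) = 209.9 m, giving peak height M/(n_e·A·√(4πDt)) = 226/(0.31 × 65.7 × 209.9) = 0.05287 kg/m³.
(x−vt)²/(4Dt) = (104.24)²/(4 × 2.10 × 1670) = 0.7746; exp(−0.7746) = 0.4609.
C = 0.05287 × 0.4609 = 0.0244 kg/m³.

0.0244 kg/m³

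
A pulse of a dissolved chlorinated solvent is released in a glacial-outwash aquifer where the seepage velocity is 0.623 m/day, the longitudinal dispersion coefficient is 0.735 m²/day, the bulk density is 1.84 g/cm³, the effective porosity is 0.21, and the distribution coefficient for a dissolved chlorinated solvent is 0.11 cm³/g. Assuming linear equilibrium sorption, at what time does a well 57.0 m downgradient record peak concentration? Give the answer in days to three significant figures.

Retardation factor R = 1 + ρ_b·K_d/n = 1 + 1.84 × 0.11/0.21 = 1.964.
Sorption retards both mechanisms: v_R = v/R = 0.3172 m/day, D_R = D/R = 0.3742 m²/day.
Peak time from v_R²t² + 2D_R t − x² = 0: t = (√(D_R² + v_R²x²) − D_R)/v_R².
√(D_R² + v_R²x²) = √(0.3742² + 0.3172² × 57.0²) = 18.08; v_R² = 0.1006.
t = (18.08 − 0.3742)/0.1006 = 176 days.

176 days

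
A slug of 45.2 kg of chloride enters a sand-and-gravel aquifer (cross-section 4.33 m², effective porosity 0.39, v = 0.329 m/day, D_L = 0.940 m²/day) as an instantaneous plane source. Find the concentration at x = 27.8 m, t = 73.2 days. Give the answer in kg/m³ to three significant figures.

0.866 kg/m³

For an instantaneous plane source, C(x,t) = M/(n_e·A·√(4πDt)) · exp(−(x−vt)²/(4Dt)), with n_e·A the pore (flow) area.
Plume center vt = 0.329 × 73.2 = 24.0828 m, so the well at 27.8 m is 3.7172 m downgradient of the peak.
√(4πDt) = 29.41 m, giving peak height M/(n_e·A·√(4πDt)) = 45.2/(0.39 × 4.33 × 29.41) = 0.9101 kg/m³.
(x−vt)²/(4Dt) = (3.7172)²/(4 × 0.940 × 73.2) = 0.05020; exp(−0.05020) = 0.9510.
C = 0.9101 × 0.9510 = 0.866 kg/m³.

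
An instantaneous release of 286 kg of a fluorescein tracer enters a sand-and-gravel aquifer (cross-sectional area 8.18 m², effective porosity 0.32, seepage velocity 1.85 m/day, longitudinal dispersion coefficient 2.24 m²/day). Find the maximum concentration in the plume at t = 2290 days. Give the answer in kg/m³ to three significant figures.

The peak of an instantaneous 1D plume sits at x = vt; there the Gaussian factor is 1 and C_max = M/(n_e·A·√(4πDt)), where n_e·A is the pore area the mass is dissolved in.
√(4πDt) = √(4π × 2.24 × 2290) = 253.9 m, so C_max = 286/(0.32 × 8.18 × 253.9) = 0.430 kg/m³.

0.430 kg/m³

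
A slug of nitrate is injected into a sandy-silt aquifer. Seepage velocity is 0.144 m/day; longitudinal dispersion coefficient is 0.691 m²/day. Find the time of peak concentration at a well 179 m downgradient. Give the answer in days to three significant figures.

1210 days

For the 1D instantaneous-source solution, setting ∂C/∂t = 0 at fixed x gives v²t² + 2Dt − x² = 0, so t = (√(D² + v²x²) − D)/v².
√(D² + v²x²) = √(0.691² + 0.144² × 179²) = 25.79; v² = 0.020736.
t = (25.79 − 0.691)/0.020736 = 1210 days (vs. the pure-advection estimate x/v = 1240 d).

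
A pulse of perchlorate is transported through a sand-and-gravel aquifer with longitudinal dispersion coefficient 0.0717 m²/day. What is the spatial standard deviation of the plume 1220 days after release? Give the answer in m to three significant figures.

13.2 m

Dispersive spreading gives a Gaussian with σ² = 2Dt; advection only shifts the center.
σ = √(2 × 0.0717 × 1220) = 13.2 m.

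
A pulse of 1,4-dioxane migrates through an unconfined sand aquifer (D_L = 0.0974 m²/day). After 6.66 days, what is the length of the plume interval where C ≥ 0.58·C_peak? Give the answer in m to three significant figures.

2.38 m

The plume is Gaussian with σ = √(2Dt) = √(2 × 0.0974 × 6.66) = 1.139 m.
C/C_peak = exp(−Δx²/(2σ²)) = 0.58 ⇒ Δx = σ·√(−2 ln 0.58) = 1.139 × 1.044 = 1.189 m.
Width = 2Δx = 2.38 m.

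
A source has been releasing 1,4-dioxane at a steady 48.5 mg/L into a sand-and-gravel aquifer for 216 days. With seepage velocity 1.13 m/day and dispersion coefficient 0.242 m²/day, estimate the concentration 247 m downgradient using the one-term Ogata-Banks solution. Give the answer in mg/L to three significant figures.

18.8 mg/L

For a continuous step input, C/C₀ ≈ ½·erfc((x−vt)/(2√(Dt))).
vt = 1.13 × 216 = 244.08 m and 2√(Dt) = 2√(0.242 × 216) = 14.46 m.
Argument (x−vt)/(2√(Dt)) = (247 − 244.08)/14.46 = 0.2019; ½·erfc(0.2019) = 0.3876.
C = 48.5 × 0.3876 = 18.8 mg/L.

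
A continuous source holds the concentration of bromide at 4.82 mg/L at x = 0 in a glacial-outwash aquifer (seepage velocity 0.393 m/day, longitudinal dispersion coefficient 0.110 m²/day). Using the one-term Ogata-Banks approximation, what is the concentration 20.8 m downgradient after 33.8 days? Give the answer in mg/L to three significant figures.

0.0141 mg/L

For a continuous step input, C/C₀ ≈ ½·erfc((x−vt)/(2√(Dt))).
vt = 0.393 × 33.8 = 13.2834 m and 2√(Dt) = 2√(0.110 × 33.8) = 3.856 m.
Argument (x−vt)/(2√(Dt)) = (20.8 − 13.2834)/3.856 = 1.949; ½·erfc(1.949) = 0.002923.
C = 4.82 × 0.002923 = 0.0141 mg/L.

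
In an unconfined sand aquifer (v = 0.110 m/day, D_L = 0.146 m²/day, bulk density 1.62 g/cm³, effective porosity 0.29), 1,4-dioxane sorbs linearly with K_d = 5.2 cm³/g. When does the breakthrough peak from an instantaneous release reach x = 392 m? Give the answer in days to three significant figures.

107000 days

Retardation factor R = 1 + ρ_b·K_d/n = 1 + 1.62 × 5.2/0.29 = 30.05.
Sorption retards both mechanisms: v_R = v/R = 0.003661 m/day, D_R = D/R = 0.004859 m²/day.
Peak time from v_R²t² + 2D_R t − x² = 0: t = (√(D_R² + v_R²x²) − D_R)/v_R².
√(D_R² + v_R²x²) = √(0.004859² + 0.003661² × 392²) = 1.435; v_R² = 1.340e-05.
t = (1.435 − 0.004859)/1.340e-05 = 107000 days.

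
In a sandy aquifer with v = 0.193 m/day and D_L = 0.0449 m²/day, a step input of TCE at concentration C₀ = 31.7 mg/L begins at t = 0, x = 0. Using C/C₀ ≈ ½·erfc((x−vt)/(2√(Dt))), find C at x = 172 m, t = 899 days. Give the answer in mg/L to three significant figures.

18.0 mg/L

For a continuous step input, C/C₀ ≈ ½·erfc((x−vt)/(2√(Dt))).
vt = 0.193 × 899 = 173.507 m and 2√(Dt) = 2√(0.0449 × 899) = 12.71 m.
Argument (x−vt)/(2√(Dt)) = (172 − 173.507)/12.71 = -0.1186; ½·erfc(-0.1186) = 0.5666.
C = 31.7 × 0.5666 = 18.0 mg/L.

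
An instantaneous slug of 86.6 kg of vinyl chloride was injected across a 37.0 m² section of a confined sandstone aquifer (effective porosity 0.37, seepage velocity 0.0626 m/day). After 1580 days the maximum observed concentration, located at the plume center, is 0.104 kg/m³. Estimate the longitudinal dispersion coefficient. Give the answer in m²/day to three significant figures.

0.186 m²/day

At the plume center C_max = M/(n_e·A·√(4πDt)), so D = M²/(4πt·(n_e·A·C_max)²).
n_e·A·C_max = 0.37 × 37.0 × 0.104 = 1.424 kg/m.
D = 86.6²/(4π × 1580 × 1.424²) = 0.186 m²/day.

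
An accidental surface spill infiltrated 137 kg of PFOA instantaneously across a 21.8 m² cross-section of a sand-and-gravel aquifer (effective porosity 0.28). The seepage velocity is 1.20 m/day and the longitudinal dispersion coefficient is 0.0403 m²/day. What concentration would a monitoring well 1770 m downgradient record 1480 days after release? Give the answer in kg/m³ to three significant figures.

For an instantaneous plane source, C(x,t) = M/(n_e·A·√(4πDt)) · exp(−(x−vt)²/(4Dt)), with n_e·A the pore (flow) area.
Plume center vt = 1.20 × 1480 = 1776 m, so the well at 1770 m is 6 m upgradient of the peak.
√(4πDt) = 27.38 m, giving peak height M/(n_e·A·√(4πDt)) = 137/(0.28 × 21.8 × 27.38) = 0.8197 kg/m³.
(x−vt)²/(4Dt) = (-6)²/(4 × 0.0403 × 1480) = 0.1509; exp(−0.1509) = 0.8599.
C = 0.8197 × 0.8599 = 0.705 kg/m³.

0.705 kg/m³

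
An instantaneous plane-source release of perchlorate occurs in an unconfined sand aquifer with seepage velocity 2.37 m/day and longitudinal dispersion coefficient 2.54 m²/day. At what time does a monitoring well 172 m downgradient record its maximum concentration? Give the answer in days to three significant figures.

For the 1D instantaneous-source solution, setting ∂C/∂t = 0 at fixed x gives v²t² + 2Dt − x² = 0, so t = (√(D² + v²x²) − D)/v².
√(D² + v²x²) = √(2.54² + 2.37² × 172²) = 407.6; v² = 5.6169.
t = (407.6 − 2.54)/5.6169 = 72.1 days (vs. the pure-advection estimate x/v = 72.6 d).

72.1 days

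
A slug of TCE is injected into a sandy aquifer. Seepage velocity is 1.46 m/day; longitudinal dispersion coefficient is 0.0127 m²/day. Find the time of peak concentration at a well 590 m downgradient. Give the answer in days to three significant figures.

404 days

For the 1D instantaneous-source solution, setting ∂C/∂t = 0 at fixed x gives v²t² + 2Dt − x² = 0, so t = (√(D² + v²x²) − D)/v².
√(D² + v²x²) = √(0.0127² + 1.46² × 590²) = 861.4; v² = 2.1316.
t = (861.4 − 0.0127)/2.1316 = 404 days (vs. the pure-advection estimate x/v = 404 d).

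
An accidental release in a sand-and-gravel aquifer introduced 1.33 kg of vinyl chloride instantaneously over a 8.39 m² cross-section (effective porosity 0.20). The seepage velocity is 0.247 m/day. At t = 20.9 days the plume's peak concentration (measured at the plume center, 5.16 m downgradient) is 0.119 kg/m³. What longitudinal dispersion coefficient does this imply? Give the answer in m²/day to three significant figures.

At the plume center C_max = M/(n_e·A·√(4πDt)), so D = M²/(4πt·(n_e·A·C_max)²).
n_e·A·C_max = 0.20 × 8.39 × 0.119 = 0.1997 kg/m.
D = 1.33²/(4π × 20.9 × 0.1997²) = 0.169 m²/day.

0.169 m²/day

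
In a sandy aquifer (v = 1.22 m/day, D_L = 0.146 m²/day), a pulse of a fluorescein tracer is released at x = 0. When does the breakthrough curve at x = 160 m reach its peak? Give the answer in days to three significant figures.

For the 1D instantaneous-source solution, setting ∂C/∂t = 0 at fixed x gives v²t² + 2Dt − x² = 0, so t = (√(D² + v²x²) − D)/v².
√(D² + v²x²) = √(0.146² + 1.22² × 160²) = 195.2; v² = 1.4884.
t = (195.2 − 0.146)/1.4884 = 131 days (vs. the pure-advection estimate x/v = 131 d).

131 days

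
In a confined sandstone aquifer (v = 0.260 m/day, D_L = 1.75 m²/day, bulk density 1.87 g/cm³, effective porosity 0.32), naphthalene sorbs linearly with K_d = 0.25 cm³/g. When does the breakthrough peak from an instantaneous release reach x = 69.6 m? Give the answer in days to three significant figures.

Retardation factor R = 1 + ρ_b·K_d/n = 1 + 1.87 × 0.25/0.32 = 2.461.
Sorption retards both mechanisms: v_R = v/R = 0.1056 m/day, D_R = D/R = 0.7111 m²/day.
Peak time from v_R²t² + 2D_R t − x² = 0: t = (√(D_R² + v_R²x²) − D_R)/v_R².
√(D_R² + v_R²x²) = √(0.7111² + 0.1056² × 69.6²) = 7.384; v_R² = 0.01115.
t = (7.384 − 0.7111)/0.01115 = 598 days.

598 days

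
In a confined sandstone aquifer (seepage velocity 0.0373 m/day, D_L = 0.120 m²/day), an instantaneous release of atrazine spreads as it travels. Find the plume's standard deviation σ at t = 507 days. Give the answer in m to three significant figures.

Dispersive spreading gives a Gaussian with σ² = 2Dt; advection only shifts the center.
σ = √(2 × 0.120 × 507) = 11.0 m.

11.0 m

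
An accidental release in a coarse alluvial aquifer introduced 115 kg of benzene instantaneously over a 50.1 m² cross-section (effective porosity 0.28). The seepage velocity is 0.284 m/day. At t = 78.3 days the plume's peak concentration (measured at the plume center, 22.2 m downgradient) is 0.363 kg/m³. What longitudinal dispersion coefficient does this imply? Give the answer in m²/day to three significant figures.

At the plume center C_max = M/(n_e·A·√(4πDt)), so D = M²/(4πt·(n_e·A·C_max)²).
n_e·A·C_max = 0.28 × 50.1 × 0.363 = 5.092 kg/m.
D = 115²/(4π × 78.3 × 5.092²) = 0.518 m²/day.

0.518 m²/day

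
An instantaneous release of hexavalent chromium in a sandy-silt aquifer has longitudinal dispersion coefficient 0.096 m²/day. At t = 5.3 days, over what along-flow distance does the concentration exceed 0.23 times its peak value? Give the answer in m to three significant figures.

3.46 m

The plume is Gaussian with σ = √(2Dt) = √(2 × 0.096 × 5.3) = 1.009 m.
C/C_peak = exp(−Δx²/(2σ²)) = 0.23 ⇒ Δx = σ·√(−2 ln 0.23) = 1.009 × 1.714 = 1.729 m.
Width = 2Δx = 3.46 m.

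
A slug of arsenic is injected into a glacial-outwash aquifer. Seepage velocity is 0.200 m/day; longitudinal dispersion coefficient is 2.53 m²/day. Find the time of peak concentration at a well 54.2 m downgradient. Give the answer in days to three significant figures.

215 days

For the 1D instantaneous-source solution, setting ∂C/∂t = 0 at fixed x gives v²t² + 2Dt − x² = 0, so t = (√(D² + v²x²) − D)/v².
√(D² + v²x²) = √(2.53² + 0.200² × 54.2²) = 11.13; v² = 0.04.
t = (11.13 − 2.53)/0.04 = 215 days (vs. the pure-advection estimate x/v = 271 d).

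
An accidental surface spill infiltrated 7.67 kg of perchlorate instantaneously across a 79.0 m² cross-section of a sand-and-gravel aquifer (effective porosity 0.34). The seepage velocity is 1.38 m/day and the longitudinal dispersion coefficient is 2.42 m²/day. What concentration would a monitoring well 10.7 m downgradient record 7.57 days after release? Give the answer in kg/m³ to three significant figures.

For an instantaneous plane source, C(x,t) = M/(n_e·A·√(4πDt)) · exp(−(x−vt)²/(4Dt)), with n_e·A the pore (flow) area.
Plume center vt = 1.38 × 7.57 = 10.4466 m, so the well at 10.7 m is 0.2534 m downgradient of the peak.
√(4πDt) = 15.17 m, giving peak height M/(n_e·A·√(4πDt)) = 7.67/(0.34 × 79.0 × 15.17) = 0.01882 kg/m³.
(x−vt)²/(4Dt) = (0.2534)²/(4 × 2.42 × 7.57) = 0.0008763; exp(−0.0008763) = 0.9991.
C = 0.01882 × 0.9991 = 0.0188 kg/m³.

0.0188 kg/m³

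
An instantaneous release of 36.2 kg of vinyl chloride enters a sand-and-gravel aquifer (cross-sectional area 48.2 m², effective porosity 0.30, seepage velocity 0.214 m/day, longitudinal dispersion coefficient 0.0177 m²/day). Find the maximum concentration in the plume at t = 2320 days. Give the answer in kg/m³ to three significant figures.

0.110 kg/m³

The peak of an instantaneous 1D plume sits at x = vt; there the Gaussian factor is 1 and C_max = M/(n_e·A·√(4πDt)), where n_e·A is the pore area the mass is dissolved in.
√(4πDt) = √(4π × 0.0177 × 2320) = 22.72 m, so C_max = 36.2/(0.30 × 48.2 × 22.72) = 0.110 kg/m³.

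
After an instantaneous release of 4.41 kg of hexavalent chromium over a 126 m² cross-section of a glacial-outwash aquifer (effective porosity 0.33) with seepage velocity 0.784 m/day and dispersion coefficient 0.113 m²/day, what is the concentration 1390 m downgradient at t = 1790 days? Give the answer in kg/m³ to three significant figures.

For an instantaneous plane source, C(x,t) = M/(n_e·A·√(4πDt)) · exp(−(x−vt)²/(4Dt)), with n_e·A the pore (flow) area.
Plume center vt = 0.784 × 1790 = 1403.36 m, so the well at 1390 m is 13.36 m upgradient of the peak.
√(4πDt) = 50.42 m, giving peak height M/(n_e·A·√(4πDt)) = 4.41/(0.33 × 126 × 50.42) = 0.002104 kg/m³.
(x−vt)²/(4Dt) = (-13.36)²/(4 × 0.113 × 1790) = 0.2206; exp(−0.2206) = 0.8020.
C = 0.002104 × 0.8020 = 0.00169 kg/m³.

0.00169 kg/m³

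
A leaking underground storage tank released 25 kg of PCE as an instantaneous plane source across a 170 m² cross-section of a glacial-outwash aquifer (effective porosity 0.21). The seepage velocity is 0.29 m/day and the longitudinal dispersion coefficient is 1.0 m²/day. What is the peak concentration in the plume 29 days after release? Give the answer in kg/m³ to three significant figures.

0.0367 kg/m³

The peak of an instantaneous 1D plume sits at x = vt; there the Gaussian factor is 1 and C_max = M/(n_e·A·√(4πDt)), where n_e·A is the pore area the mass is dissolved in.
√(4πDt) = √(4π × 1.0 × 29) = 19.09 m, so C_max = 25/(0.21 × 170 × 19.09) = 0.0367 kg/m³.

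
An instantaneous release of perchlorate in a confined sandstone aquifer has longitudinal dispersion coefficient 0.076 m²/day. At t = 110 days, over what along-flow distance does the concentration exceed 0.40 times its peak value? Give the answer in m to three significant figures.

11.1 m

The plume is Gaussian with σ = √(2Dt) = √(2 × 0.076 × 110) = 4.089 m.
C/C_peak = exp(−Δx²/(2σ²)) = 0.40 ⇒ Δx = σ·√(−2 ln 0.40) = 4.089 × 1.354 = 5.537 m.
Width = 2Δx = 11.1 m.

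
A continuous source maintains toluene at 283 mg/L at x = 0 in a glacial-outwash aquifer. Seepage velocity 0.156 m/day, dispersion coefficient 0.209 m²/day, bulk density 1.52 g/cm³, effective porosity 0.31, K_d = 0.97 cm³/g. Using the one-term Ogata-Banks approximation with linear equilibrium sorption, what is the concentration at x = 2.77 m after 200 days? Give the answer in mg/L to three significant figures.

Retardation factor R = 1 + ρ_b·K_d/n = 1 + 1.52 × 0.97/0.31 = 5.756.
Sorption retards both mechanisms: v_R = v/R = 0.02710 m/day, D_R = D/R = 0.03631 m²/day.
v_R·t = 0.02710 × 200 = 5.42 m; 2√(D_R t) = 5.390 m; argument = (2.77 − 5.42)/5.390 = -0.4917.
C = C₀ × ½·erfc(-0.4917) = 283 × 0.7566 = 214 mg/L.

214 mg/L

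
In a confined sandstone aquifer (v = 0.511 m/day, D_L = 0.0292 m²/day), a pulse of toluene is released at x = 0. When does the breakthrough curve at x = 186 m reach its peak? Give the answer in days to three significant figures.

For the 1D instantaneous-source solution, setting ∂C/∂t = 0 at fixed x gives v²t² + 2Dt − x² = 0, so t = (√(D² + v²x²) − D)/v².
√(D² + v²x²) = √(0.0292² + 0.511² × 186²) = 95.05; v² = 0.261121.
t = (95.05 − 0.0292)/0.261121 = 364 days (vs. the pure-advection estimate x/v = 364 d).

364 days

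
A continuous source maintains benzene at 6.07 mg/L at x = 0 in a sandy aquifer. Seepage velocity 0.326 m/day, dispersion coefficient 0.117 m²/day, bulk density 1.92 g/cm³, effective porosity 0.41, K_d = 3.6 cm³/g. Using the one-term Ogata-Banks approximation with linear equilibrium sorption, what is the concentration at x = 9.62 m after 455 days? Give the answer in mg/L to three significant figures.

Retardation factor R = 1 + ρ_b·K_d/n = 1 + 1.92 × 3.6/0.41 = 17.86.
Sorption retards both mechanisms: v_R = v/R = 0.01825 m/day, D_R = D/R = 0.006551 m²/day.
v_R·t = 0.01825 × 455 = 8.30375 m; 2√(D_R t) = 3.453 m; argument = (9.62 − 8.30375)/3.453 = 0.3812.
C = C₀ × ½·erfc(0.3812) = 6.07 × 0.2949 = 1.79 mg/L.

1.79 mg/L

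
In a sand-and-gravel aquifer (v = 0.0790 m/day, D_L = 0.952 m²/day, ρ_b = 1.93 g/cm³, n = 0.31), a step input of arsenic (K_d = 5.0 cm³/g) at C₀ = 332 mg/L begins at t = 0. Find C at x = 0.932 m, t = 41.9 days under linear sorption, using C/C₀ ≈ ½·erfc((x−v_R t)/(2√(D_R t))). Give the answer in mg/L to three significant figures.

Retardation factor R = 1 + ρ_b·K_d/n = 1 + 1.93 × 5.0/0.31 = 32.13.
Sorption retards both mechanisms: v_R = v/R = 0.002459 m/day, D_R = D/R = 0.02963 m²/day.
v_R·t = 0.002459 × 41.9 = 0.1030321 m; 2√(D_R t) = 2.228 m; argument = (0.932 − 0.1030321)/2.228 = 0.3721.
C = C₀ × ½·erfc(0.3721) = 332 × 0.2994 = 99.4 mg/L.

99.4 mg/L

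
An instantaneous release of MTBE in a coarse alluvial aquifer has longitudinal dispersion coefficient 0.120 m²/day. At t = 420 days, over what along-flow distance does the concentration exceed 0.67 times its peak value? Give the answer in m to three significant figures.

The plume is Gaussian with σ = √(2Dt) = √(2 × 0.120 × 420) = 10.04 m.
C/C_peak = exp(−Δx²/(2σ²)) = 0.67 ⇒ Δx = σ·√(−2 ln 0.67) = 10.04 × 0.8950 = 8.986 m.
Width = 2Δx = 18.0 m.

18.0 m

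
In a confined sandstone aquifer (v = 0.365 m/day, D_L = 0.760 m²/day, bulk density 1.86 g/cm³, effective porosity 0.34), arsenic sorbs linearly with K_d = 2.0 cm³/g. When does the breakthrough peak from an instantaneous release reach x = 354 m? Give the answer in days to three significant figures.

11500 days

Retardation factor R = 1 + ρ_b·K_d/n = 1 + 1.86 × 2.0/0.34 = 11.94.
Sorption retards both mechanisms: v_R = v/R = 0.03057 m/day, D_R = D/R = 0.06365 m²/day.
Peak time from v_R²t² + 2D_R t − x² = 0: t = (√(D_R² + v_R²x²) − D_R)/v_R².
√(D_R² + v_R²x²) = √(0.06365² + 0.03057² × 354²) = 10.82; v_R² = 0.0009345.
t = (10.82 − 0.06365)/0.0009345 = 11500 days.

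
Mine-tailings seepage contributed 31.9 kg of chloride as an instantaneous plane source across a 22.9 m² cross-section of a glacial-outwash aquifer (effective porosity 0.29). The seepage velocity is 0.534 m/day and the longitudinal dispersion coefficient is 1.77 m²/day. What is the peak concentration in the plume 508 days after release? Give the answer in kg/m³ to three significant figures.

0.0452 kg/m³

The peak of an instantaneous 1D plume sits at x = vt; there the Gaussian factor is 1 and C_max = M/(n_e·A·√(4πDt)), where n_e·A is the pore area the mass is dissolved in.
√(4πDt) = √(4π × 1.77 × 508) = 106.3 m, so C_max = 31.9/(0.29 × 22.9 × 106.3) = 0.0452 kg/m³.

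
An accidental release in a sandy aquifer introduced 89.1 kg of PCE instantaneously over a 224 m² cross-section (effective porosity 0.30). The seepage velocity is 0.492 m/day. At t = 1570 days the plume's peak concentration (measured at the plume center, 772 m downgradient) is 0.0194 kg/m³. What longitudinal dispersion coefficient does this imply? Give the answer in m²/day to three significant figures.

At the plume center C_max = M/(n_e·A·√(4πDt)), so D = M²/(4πt·(n_e·A·C_max)²).
n_e·A·C_max = 0.30 × 224 × 0.0194 = 1.304 kg/m.
D = 89.1²/(4π × 1570 × 1.304²) = 0.237 m²/day.

0.237 m²/day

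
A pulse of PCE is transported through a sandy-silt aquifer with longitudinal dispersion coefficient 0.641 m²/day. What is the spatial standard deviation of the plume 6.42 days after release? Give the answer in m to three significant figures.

Dispersive spreading gives a Gaussian with σ² = 2Dt; advection only shifts the center.
σ = √(2 × 0.641 × 6.42) = 2.87 m.

2.87 m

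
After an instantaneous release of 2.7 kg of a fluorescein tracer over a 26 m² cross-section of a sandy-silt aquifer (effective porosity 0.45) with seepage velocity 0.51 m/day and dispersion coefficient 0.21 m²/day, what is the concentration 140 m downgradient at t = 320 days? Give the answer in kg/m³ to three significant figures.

0.00107 kg/m³

For an instantaneous plane source, C(x,t) = M/(n_e·A·√(4πDt)) · exp(−(x−vt)²/(4Dt)), with n_e·A the pore (flow) area.
Plume center vt = 0.51 × 320 = 163.2 m, so the well at 140 m is 23.2 m upgradient of the peak.
√(4πDt) = 29.06 m, giving peak height M/(n_e·A·√(4πDt)) = 2.7/(0.45 × 26 × 29.06) = 0.007941 kg/m³.
(x−vt)²/(4Dt) = (-23.2)²/(4 × 0.21 × 320) = 2.002; exp(−2.002) = 0.1351.
C = 0.007941 × 0.1351 = 0.00107 kg/m³.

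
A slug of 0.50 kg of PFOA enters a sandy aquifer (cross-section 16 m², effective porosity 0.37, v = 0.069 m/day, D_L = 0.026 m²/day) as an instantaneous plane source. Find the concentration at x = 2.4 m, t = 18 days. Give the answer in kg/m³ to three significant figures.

0.0170 kg/m³

For an instantaneous plane source, C(x,t) = M/(n_e·A·√(4πDt)) · exp(−(x−vt)²/(4Dt)), with n_e·A the pore (flow) area.
Plume center vt = 0.069 × 18 = 1.242 m, so the well at 2.4 m is 1.158 m downgradient of the peak.
√(4πDt) = 2.425 m, giving peak height M/(n_e·A·√(4πDt)) = 0.50/(0.37 × 16 × 2.425) = 0.03483 kg/m³.
(x−vt)²/(4Dt) = (1.158)²/(4 × 0.026 × 18) = 0.7163; exp(−0.7163) = 0.4886.
C = 0.03483 × 0.4886 = 0.0170 kg/m³.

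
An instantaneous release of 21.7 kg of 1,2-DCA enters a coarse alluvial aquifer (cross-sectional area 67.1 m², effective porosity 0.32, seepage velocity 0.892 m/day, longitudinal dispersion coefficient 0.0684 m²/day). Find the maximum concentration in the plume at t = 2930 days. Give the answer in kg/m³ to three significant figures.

0.0201 kg/m³

The peak of an instantaneous 1D plume sits at x = vt; there the Gaussian factor is 1 and C_max = M/(n_e·A·√(4πDt)), where n_e·A is the pore area the mass is dissolved in.
√(4πDt) = √(4π × 0.0684 × 2930) = 50.18 m, so C_max = 21.7/(0.32 × 67.1 × 50.18) = 0.0201 kg/m³.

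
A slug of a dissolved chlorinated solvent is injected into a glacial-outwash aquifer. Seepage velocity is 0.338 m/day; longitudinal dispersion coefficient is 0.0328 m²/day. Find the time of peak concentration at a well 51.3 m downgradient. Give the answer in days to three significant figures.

For the 1D instantaneous-source solution, setting ∂C/∂t = 0 at fixed x gives v²t² + 2Dt − x² = 0, so t = (√(D² + v²x²) − D)/v².
√(D² + v²x²) = √(0.0328² + 0.338² × 51.3²) = 17.34; v² = 0.114244.
t = (17.34 − 0.0328)/0.114244 = 151 days (vs. the pure-advection estimate x/v = 152 d).

151 days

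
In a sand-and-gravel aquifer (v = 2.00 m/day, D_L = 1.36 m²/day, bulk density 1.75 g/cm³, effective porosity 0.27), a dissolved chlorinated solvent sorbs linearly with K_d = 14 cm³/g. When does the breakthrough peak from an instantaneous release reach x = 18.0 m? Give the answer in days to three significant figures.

Retardation factor R = 1 + ρ_b·K_d/n = 1 + 1.75 × 14/0.27 = 91.74.
Sorption retards both mechanisms: v_R = v/R = 0.02180 m/day, D_R = D/R = 0.01482 m²/day.
Peak time from v_R²t² + 2D_R t − x² = 0: t = (√(D_R² + v_R²x²) − D_R)/v_R².
√(D_R² + v_R²x²) = √(0.01482² + 0.02180² × 18.0²) = 0.3927; v_R² = 0.0004752.
t = (0.3927 − 0.01482)/0.0004752 = 795 days.

795 days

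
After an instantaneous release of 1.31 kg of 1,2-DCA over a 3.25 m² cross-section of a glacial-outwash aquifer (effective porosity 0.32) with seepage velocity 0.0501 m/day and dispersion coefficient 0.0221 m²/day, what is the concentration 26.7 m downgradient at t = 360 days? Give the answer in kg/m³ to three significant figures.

0.0119 kg/m³

For an instantaneous plane source, C(x,t) = M/(n_e·A·√(4πDt)) · exp(−(x−vt)²/(4Dt)), with n_e·A the pore (flow) area.
Plume center vt = 0.0501 × 360 = 18.036 m, so the well at 26.7 m is 8.664 m downgradient of the peak.
√(4πDt) = 9.999 m, giving peak height M/(n_e·A·√(4πDt)) = 1.31/(0.32 × 3.25 × 9.999) = 0.1260 kg/m³.
(x−vt)²/(4Dt) = (8.664)²/(4 × 0.0221 × 360) = 2.359; exp(−2.359) = 0.09451.
C = 0.1260 × 0.09451 = 0.0119 kg/m³.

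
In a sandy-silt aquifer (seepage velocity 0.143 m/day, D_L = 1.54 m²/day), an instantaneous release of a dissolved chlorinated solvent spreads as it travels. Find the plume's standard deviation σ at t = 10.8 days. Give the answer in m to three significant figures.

5.77 m

Dispersive spreading gives a Gaussian with σ² = 2Dt; advection only shifts the center.
σ = √(2 × 1.54 × 10.8) = 5.77 m.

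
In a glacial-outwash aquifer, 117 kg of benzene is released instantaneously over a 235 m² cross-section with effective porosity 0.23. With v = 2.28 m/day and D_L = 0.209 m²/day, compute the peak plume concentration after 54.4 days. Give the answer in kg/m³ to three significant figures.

The peak of an instantaneous 1D plume sits at x = vt; there the Gaussian factor is 1 and C_max = M/(n_e·A·√(4πDt)), where n_e·A is the pore area the mass is dissolved in.
√(4πDt) = √(4π × 0.209 × 54.4) = 11.95 m, so C_max = 117/(0.23 × 235 × 11.95) = 0.181 kg/m³.

0.181 kg/m³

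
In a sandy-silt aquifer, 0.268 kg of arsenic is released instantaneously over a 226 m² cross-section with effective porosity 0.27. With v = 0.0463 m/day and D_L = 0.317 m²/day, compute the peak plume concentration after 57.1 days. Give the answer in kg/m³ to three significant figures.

The peak of an instantaneous 1D plume sits at x = vt; there the Gaussian factor is 1 and C_max = M/(n_e·A·√(4πDt)), where n_e·A is the pore area the mass is dissolved in.
√(4πDt) = √(4π × 0.317 × 57.1) = 15.08 m, so C_max = 0.268/(0.27 × 226 × 15.08) = 0.000291 kg/m³.

0.000291 kg/m³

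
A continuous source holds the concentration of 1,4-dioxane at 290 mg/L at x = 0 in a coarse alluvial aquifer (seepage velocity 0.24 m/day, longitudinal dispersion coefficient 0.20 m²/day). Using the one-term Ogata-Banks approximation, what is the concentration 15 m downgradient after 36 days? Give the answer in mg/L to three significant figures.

For a continuous step input, C/C₀ ≈ ½·erfc((x−vt)/(2√(Dt))).
vt = 0.24 × 36 = 8.64 m and 2√(Dt) = 2√(0.20 × 36) = 5.367 m.
Argument (x−vt)/(2√(Dt)) = (15 − 8.64)/5.367 = 1.185; ½·erfc(1.185) = 0.04688.
C = 290 × 0.04688 = 13.6 mg/L.

13.6 mg/L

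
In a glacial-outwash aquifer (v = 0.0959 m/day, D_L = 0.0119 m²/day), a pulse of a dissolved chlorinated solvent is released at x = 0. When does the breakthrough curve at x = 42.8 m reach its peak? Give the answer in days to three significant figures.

445 days

For the 1D instantaneous-source solution, setting ∂C/∂t = 0 at fixed x gives v²t² + 2Dt − x² = 0, so t = (√(D² + v²x²) − D)/v².
√(D² + v²x²) = √(0.0119² + 0.0959² × 42.8²) = 4.105; v² = 0.00919681.
t = (4.105 − 0.0119)/0.00919681 = 445 days (vs. the pure-advection estimate x/v = 446 d).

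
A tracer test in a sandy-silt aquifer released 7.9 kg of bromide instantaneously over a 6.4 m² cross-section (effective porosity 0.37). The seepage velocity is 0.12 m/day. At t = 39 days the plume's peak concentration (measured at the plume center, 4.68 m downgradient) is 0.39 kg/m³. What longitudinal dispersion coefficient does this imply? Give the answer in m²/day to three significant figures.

At the plume center C_max = M/(n_e·A·√(4πDt)), so D = M²/(4πt·(n_e·A·C_max)²).
n_e·A·C_max = 0.37 × 6.4 × 0.39 = 0.9235 kg/m.
D = 7.9²/(4π × 39 × 0.9235²) = 0.149 m²/day.

0.149 m²/day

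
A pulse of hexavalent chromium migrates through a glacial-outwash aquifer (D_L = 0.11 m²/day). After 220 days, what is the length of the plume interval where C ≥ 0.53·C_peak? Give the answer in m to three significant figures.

The plume is Gaussian with σ = √(2Dt) = √(2 × 0.11 × 220) = 6.957 m.
C/C_peak = exp(−Δx²/(2σ²)) = 0.53 ⇒ Δx = σ·√(−2 ln 0.53) = 6.957 × 1.127 = 7.841 m.
Width = 2Δx = 15.7 m.

15.7 m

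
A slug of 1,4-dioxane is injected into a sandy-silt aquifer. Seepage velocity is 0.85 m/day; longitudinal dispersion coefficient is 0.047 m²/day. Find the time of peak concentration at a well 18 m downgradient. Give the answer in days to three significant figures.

For the 1D instantaneous-source solution, setting ∂C/∂t = 0 at fixed x gives v²t² + 2Dt − x² = 0, so t = (√(D² + v²x²) − D)/v².
√(D² + v²x²) = √(0.047² + 0.85² × 18²) = 15.30; v² = 0.7225.
t = (15.30 − 0.047)/0.7225 = 21.1 days (vs. the pure-advection estimate x/v = 21.2 d).

21.1 days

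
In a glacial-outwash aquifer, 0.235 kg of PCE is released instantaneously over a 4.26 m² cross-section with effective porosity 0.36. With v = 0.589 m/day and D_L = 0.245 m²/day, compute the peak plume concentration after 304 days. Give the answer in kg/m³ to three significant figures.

The peak of an instantaneous 1D plume sits at x = vt; there the Gaussian factor is 1 and C_max = M/(n_e·A·√(4πDt)), where n_e·A is the pore area the mass is dissolved in.
√(4πDt) = √(4π × 0.245 × 304) = 30.59 m, so C_max = 0.235/(0.36 × 4.26 × 30.59) = 0.00501 kg/m³.

0.00501 kg/m³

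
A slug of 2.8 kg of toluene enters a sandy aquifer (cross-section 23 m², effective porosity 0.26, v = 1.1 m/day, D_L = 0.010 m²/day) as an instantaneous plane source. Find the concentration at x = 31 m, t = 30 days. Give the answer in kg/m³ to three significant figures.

For an instantaneous plane source, C(x,t) = M/(n_e·A·√(4πDt)) · exp(−(x−vt)²/(4Dt)), with n_e·A the pore (flow) area.
Plume center vt = 1.1 × 30 = 33 m, so the well at 31 m is 2 m upgradient of the peak.
√(4πDt) = 1.942 m, giving peak height M/(n_e·A·√(4πDt)) = 2.8/(0.26 × 23 × 1.942) = 0.2411 kg/m³.
(x−vt)²/(4Dt) = (-2)²/(4 × 0.010 × 30) = 3.333; exp(−3.333) = 0.03569.
C = 0.2411 × 0.03569 = 0.00860 kg/m³.

0.00860 kg/m³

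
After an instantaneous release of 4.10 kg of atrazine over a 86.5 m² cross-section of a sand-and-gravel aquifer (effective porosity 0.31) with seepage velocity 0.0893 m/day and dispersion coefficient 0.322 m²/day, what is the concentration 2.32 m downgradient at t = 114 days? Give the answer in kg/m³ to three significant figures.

For an instantaneous plane source, C(x,t) = M/(n_e·A·√(4πDt)) · exp(−(x−vt)²/(4Dt)), with n_e·A the pore (flow) area.
Plume center vt = 0.0893 × 114 = 10.1802 m, so the well at 2.32 m is 7.8602 m upgradient of the peak.
√(4πDt) = 21.48 m, giving peak height M/(n_e·A·√(4πDt)) = 4.10/(0.31 × 86.5 × 21.48) = 0.007118 kg/m³.
(x−vt)²/(4Dt) = (-7.8602)²/(4 × 0.322 × 114) = 0.4208; exp(−0.4208) = 0.6565.
C = 0.007118 × 0.6565 = 0.00467 kg/m³.

0.00467 kg/m³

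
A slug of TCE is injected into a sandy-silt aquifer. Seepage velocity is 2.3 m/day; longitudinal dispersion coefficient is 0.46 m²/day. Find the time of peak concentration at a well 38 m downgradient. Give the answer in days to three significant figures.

For the 1D instantaneous-source solution, setting ∂C/∂t = 0 at fixed x gives v²t² + 2Dt − x² = 0, so t = (√(D² + v²x²) − D)/v².
√(D² + v²x²) = √(0.46² + 2.3² × 38²) = 87.40; v² = 5.29.
t = (87.40 − 0.46)/5.29 = 16.4 days (vs. the pure-advection estimate x/v = 16.5 d).

16.4 days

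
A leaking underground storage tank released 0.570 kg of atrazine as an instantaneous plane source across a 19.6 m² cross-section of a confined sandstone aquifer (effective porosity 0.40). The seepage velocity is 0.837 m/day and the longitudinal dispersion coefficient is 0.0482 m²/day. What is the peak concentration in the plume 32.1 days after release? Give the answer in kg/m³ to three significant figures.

The peak of an instantaneous 1D plume sits at x = vt; there the Gaussian factor is 1 and C_max = M/(n_e·A·√(4πDt)), where n_e·A is the pore area the mass is dissolved in.
√(4πDt) = √(4π × 0.0482 × 32.1) = 4.409 m, so C_max = 0.570/(0.40 × 19.6 × 4.409) = 0.0165 kg/m³.

0.0165 kg/m³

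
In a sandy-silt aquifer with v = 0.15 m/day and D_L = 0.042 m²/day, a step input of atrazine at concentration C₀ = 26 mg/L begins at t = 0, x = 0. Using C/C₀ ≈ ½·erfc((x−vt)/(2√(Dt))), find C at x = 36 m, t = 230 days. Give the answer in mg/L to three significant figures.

9.53 mg/L

For a continuous step input, C/C₀ ≈ ½·erfc((x−vt)/(2√(Dt))).
vt = 0.15 × 230 = 34.5 m and 2√(Dt) = 2√(0.042 × 230) = 6.216 m.
Argument (x−vt)/(2√(Dt)) = (36 − 34.5)/6.216 = 0.2413; ½·erfc(0.2413) = 0.3665.
C = 26 × 0.3665 = 9.53 mg/L.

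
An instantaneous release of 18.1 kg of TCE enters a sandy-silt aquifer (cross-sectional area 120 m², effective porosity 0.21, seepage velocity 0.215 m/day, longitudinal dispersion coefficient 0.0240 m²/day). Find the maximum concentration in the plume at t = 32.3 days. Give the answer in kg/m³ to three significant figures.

0.230 kg/m³

The peak of an instantaneous 1D plume sits at x = vt; there the Gaussian factor is 1 and C_max = M/(n_e·A·√(4πDt)), where n_e·A is the pore area the mass is dissolved in.
√(4πDt) = √(4π × 0.0240 × 32.3) = 3.121 m, so C_max = 18.1/(0.21 × 120 × 3.121) = 0.230 kg/m³.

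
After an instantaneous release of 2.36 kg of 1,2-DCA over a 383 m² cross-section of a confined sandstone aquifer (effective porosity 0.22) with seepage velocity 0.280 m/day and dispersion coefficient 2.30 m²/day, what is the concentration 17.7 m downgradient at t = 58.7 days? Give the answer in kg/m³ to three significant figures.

For an instantaneous plane source, C(x,t) = M/(n_e·A·√(4πDt)) · exp(−(x−vt)²/(4Dt)), with n_e·A the pore (flow) area.
Plume center vt = 0.280 × 58.7 = 16.436 m, so the well at 17.7 m is 1.264 m downgradient of the peak.
√(4πDt) = 41.19 m, giving peak height M/(n_e·A·√(4πDt)) = 2.36/(0.22 × 383 × 41.19) = 0.0006800 kg/m³.
(x−vt)²/(4Dt) = (1.264)²/(4 × 2.30 × 58.7) = 0.002958; exp(−0.002958) = 0.9970.
C = 0.0006800 × 0.9970 = 0.000678 kg/m³.

0.000678 kg/m³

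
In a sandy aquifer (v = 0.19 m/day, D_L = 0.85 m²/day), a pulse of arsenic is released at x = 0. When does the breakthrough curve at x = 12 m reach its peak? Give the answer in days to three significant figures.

43.9 days

For the 1D instantaneous-source solution, setting ∂C/∂t = 0 at fixed x gives v²t² + 2Dt − x² = 0, so t = (√(D² + v²x²) − D)/v².
√(D² + v²x²) = √(0.85² + 0.19² × 12²) = 2.433; v² = 0.0361.
t = (2.433 − 0.85)/0.0361 = 43.9 days (vs. the pure-advection estimate x/v = 63.2 d).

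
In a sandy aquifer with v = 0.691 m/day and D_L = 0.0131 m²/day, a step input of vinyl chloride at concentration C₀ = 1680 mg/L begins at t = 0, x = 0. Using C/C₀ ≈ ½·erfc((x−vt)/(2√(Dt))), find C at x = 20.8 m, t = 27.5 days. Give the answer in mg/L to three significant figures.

28.7 mg/L

For a continuous step input, C/C₀ ≈ ½·erfc((x−vt)/(2√(Dt))).
vt = 0.691 × 27.5 = 19.0025 m and 2√(Dt) = 2√(0.0131 × 27.5) = 1.200 m.
Argument (x−vt)/(2√(Dt)) = (20.8 − 19.0025)/1.200 = 1.498; ½·erfc(1.498) = 0.01707.
C = 1680 × 0.01707 = 28.7 mg/L.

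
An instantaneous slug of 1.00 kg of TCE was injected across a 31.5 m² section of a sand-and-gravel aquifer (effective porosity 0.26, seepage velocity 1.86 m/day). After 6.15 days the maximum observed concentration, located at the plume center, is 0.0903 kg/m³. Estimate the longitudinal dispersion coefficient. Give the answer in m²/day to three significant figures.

At the plume center C_max = M/(n_e·A·√(4πDt)), so D = M²/(4πt·(n_e·A·C_max)²).
n_e·A·C_max = 0.26 × 31.5 × 0.0903 = 0.7396 kg/m.
D = 1.00²/(4π × 6.15 × 0.7396²) = 0.0237 m²/day.

0.0237 m²/day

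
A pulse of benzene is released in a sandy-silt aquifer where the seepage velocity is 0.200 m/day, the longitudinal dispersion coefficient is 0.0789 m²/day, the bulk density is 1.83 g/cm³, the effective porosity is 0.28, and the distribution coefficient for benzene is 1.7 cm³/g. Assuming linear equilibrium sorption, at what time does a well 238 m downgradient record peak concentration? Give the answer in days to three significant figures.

Retardation factor R = 1 + ρ_b·K_d/n = 1 + 1.83 × 1.7/0.28 = 12.11.
Sorption retards both mechanisms: v_R = v/R = 0.01652 m/day, D_R = D/R = 0.006515 m²/day.
Peak time from v_R²t² + 2D_R t − x² = 0: t = (√(D_R² + v_R²x²) − D_R)/v_R².
√(D_R² + v_R²x²) = √(0.006515² + 0.01652² × 238²) = 3.932; v_R² = 0.0002729.
t = (3.932 − 0.006515)/0.0002729 = 14400 days.

14400 days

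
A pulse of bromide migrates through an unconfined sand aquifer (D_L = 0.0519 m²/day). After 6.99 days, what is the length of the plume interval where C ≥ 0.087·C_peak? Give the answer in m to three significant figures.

3.76 m

The plume is Gaussian with σ = √(2Dt) = √(2 × 0.0519 × 6.99) = 0.8518 m.
C/C_peak = exp(−Δx²/(2σ²)) = 0.087 ⇒ Δx = σ·√(−2 ln 0.087) = 0.8518 × 2.210 = 1.882 m.
Width = 2Δx = 3.76 m.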